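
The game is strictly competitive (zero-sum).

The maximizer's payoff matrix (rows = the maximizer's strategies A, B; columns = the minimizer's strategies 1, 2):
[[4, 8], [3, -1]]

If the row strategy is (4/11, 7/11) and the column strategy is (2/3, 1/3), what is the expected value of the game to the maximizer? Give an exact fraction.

3

Against (2/3, 1/3), each row's expected payoff is A: 16/3; B: 5/3.
Taking the (4/11, 7/11)-weighted average: (4/11)·(16/3) + (7/11)·(5/3) = 3.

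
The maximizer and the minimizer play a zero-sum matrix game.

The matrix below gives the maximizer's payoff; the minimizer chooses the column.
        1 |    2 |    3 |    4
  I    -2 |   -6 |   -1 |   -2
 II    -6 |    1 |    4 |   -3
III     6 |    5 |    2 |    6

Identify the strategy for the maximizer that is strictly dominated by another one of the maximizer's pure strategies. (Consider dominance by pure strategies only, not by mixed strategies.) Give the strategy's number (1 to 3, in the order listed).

Compare I with III: 6 > -2, 5 > -6, 2 > -1, 6 > -2.
So III strictly dominates I for the maximizer; I is strictly dominated.

1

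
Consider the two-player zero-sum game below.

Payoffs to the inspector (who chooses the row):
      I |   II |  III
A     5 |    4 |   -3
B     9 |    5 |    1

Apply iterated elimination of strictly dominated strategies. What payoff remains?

1

Row A is strictly dominated by row B (9>5, 5>4, 1>-3); eliminate A.
Column II is strictly dominated by III for the inspectee (1<5); eliminate II.
Column I is strictly dominated by III for the inspectee (1<9); eliminate I.
Only (B, III) remains, with payoff 1.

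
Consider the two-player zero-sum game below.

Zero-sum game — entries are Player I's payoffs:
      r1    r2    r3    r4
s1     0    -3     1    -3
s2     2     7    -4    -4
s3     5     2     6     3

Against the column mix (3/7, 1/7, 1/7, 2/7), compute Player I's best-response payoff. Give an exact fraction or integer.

s1: (0)·(3/7) + (-3)·(1/7) + (1)·(1/7) + (-3)·(2/7) = -8/7.
s2: (2)·(3/7) + (7)·(1/7) + (-4)·(1/7) + (-4)·(2/7) = 1/7.
s3: (5)·(3/7) + (2)·(1/7) + (6)·(1/7) + (3)·(2/7) = 29/7.
The best pure response is s3 with expected payoff 29/7.

29/7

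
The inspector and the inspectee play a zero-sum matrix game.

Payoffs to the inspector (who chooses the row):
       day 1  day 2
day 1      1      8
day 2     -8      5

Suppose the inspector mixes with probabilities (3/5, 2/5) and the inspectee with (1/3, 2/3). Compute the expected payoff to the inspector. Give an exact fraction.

11/3

Against (1/3, 2/3), each row's expected payoff is day 1: 17/3; day 2: 2/3.
Taking the (3/5, 2/5)-weighted average: (3/5)·(17/3) + (2/5)·(2/3) = 11/3.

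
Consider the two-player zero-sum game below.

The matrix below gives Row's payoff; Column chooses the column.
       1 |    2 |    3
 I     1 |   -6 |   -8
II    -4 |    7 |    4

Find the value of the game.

Column 2 is strictly dominated by 3 for Column (it gives Row more in every row).
The remaining 2×2 game on (I, II) × (1, 3) has no saddle point. Let Row play I with probability p; indifference gives p − 4(1−p) = −8p + 4(1−p), so p = 8/17.
Similarly Column's optimal q on 1 is 12/17, and the value is 1·(12/17) + (-8)·(5/17) = -28/17.

-28/17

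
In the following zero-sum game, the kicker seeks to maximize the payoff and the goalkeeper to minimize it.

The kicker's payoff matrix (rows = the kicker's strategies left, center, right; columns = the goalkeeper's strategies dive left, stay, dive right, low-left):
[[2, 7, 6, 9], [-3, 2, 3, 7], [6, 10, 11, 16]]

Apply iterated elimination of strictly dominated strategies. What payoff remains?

Column low-left is strictly dominated by dive left for the goalkeeper (2<9, -3<7, 6<16); eliminate low-left.
Row center is strictly dominated by row left (2>-3, 7>2, 6>3); eliminate center.
Column stay is strictly dominated by dive left for the goalkeeper (2<7, 6<10); eliminate stay.
Row left is strictly dominated by row right (6>2, 11>6); eliminate left.
Column dive right is strictly dominated by dive left for the goalkeeper (6<11); eliminate dive right.
Only (right, dive left) remains, with payoff 6.

6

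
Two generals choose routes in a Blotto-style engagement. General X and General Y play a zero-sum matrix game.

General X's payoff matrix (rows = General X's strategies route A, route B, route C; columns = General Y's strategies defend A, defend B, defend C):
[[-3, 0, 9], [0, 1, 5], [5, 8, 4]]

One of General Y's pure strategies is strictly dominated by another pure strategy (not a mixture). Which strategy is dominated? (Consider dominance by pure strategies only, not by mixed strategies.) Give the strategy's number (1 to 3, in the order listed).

General Y prefers columns that give General X less. Compare defend B with defend A: -3 < 0, 0 < 1, 5 < 8.
So defend A strictly dominates defend B for General Y; defend B is strictly dominated.

2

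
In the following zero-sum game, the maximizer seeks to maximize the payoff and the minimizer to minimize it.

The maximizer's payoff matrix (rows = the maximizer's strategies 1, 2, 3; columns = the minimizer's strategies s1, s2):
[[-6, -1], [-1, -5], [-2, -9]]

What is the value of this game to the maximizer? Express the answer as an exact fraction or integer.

Row 3 is strictly dominated by row 2, so the maximizer never plays it.
The remaining 2×2 game on (1, 2) × (s1, s2) has no saddle point. Let the maximizer play 1 with probability p; indifference gives −6p − (1−p) = −p − 5(1−p), so p = 4/9.
Similarly the minimizer's optimal q on s1 is 4/9, and the value is -6·(4/9) + (-1)·(5/9) = -29/9.

-29/9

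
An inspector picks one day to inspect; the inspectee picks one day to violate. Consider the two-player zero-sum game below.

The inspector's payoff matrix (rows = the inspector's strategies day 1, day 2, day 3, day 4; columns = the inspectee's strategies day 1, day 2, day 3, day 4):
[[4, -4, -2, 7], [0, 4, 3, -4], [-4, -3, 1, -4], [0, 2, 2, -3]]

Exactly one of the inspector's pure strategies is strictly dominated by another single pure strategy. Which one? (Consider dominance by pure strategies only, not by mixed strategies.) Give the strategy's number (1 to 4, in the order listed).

Compare day 3 with day 4: 0 > -4, 2 > -3, 2 > 1, -3 > -4.
So day 4 strictly dominates day 3 for the inspector; day 3 is strictly dominated.

3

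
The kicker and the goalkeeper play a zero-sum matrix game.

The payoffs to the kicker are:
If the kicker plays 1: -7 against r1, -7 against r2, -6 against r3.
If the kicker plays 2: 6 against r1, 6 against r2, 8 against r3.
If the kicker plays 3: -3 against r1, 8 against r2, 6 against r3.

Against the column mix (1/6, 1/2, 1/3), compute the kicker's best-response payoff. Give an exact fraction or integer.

1: (-7)·(1/6) + (-7)·(1/2) + (-6)·(1/3) = -20/3.
2: (6)·(1/6) + (6)·(1/2) + (8)·(1/3) = 20/3.
3: (-3)·(1/6) + (8)·(1/2) + (6)·(1/3) = 11/2.
The best pure response is 2 with expected payoff 20/3.

20/3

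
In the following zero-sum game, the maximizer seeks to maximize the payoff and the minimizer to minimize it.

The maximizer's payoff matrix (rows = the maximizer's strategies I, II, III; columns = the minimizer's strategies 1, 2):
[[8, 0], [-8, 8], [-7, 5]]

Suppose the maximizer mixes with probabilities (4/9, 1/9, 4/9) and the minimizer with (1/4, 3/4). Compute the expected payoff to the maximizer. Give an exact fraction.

Against (1/4, 3/4), each row's expected payoff is I: 2; II: 4; III: 2.
Taking the (4/9, 1/9, 4/9)-weighted average: (4/9)·(2) + (1/9)·(4) + (4/9)·(2) = 20/9.

20/9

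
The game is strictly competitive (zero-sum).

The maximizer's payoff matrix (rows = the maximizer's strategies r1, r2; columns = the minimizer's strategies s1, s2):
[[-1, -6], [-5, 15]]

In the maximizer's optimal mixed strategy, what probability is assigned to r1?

Row minima are -6 and -5, so the maximizer's maximin is -5; column maxima are -1 and 15, so the minimizer's minimax is -1. These differ, so the equilibrium is in mixed strategies.
Let the maximizer play r1 with probability p. The minimizer is indifferent when −p − 5(1−p) = −6p + 15(1−p), giving p = 4/5.

4/5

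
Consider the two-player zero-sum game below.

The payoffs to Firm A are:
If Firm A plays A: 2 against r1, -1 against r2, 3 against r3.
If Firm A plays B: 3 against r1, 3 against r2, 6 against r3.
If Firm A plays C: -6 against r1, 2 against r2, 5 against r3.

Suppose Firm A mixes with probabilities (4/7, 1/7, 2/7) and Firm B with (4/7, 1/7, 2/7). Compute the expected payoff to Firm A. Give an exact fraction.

55/49

Against (4/7, 1/7, 2/7), each row's expected payoff is A: 13/7; B: 27/7; C: -12/7.
Taking the (4/7, 1/7, 2/7)-weighted average: (4/7)·(13/7) + (1/7)·(27/7) + (2/7)·(-12/7) = 55/49.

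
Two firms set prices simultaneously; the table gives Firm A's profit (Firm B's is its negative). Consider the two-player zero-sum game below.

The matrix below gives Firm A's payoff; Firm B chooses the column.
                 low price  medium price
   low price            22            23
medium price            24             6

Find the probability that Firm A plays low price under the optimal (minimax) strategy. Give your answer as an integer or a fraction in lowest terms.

Row minima are 22 and 6, so Firm A's maximin is 22; column maxima are 24 and 23, so Firm B's minimax is 23. These differ, so the equilibrium is in mixed strategies.
Let Firm A play low price with probability p. Firm B is indifferent when 22p + 24(1−p) = 23p + 6(1−p), giving p = 18/19.

18/19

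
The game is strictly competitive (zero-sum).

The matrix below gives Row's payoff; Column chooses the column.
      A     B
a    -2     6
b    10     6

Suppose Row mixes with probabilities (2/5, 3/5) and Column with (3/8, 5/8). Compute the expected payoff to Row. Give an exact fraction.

57/10

Against (3/8, 5/8), each row's expected payoff is a: 3; b: 15/2.
Taking the (2/5, 3/5)-weighted average: (2/5)·(3) + (3/5)·(15/2) = 57/10.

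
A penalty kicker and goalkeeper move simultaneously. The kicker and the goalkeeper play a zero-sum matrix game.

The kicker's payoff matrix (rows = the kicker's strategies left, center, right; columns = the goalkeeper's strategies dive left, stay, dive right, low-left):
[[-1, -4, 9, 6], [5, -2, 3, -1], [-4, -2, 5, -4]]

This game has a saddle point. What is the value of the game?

Row minima: -4, -2, -4 → the kicker's maximin is -2.
Column maxima: 5, -2, 9, 6 → the goalkeeper's minimax is -2.
They coincide at (center, stay), so the value is -2.

-2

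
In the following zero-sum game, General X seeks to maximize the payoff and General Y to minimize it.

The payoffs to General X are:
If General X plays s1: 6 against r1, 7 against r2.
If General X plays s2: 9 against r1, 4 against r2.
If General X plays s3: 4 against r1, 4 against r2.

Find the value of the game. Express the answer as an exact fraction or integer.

13/2

Row s3 is strictly dominated by row s1, so General X never plays it.
The remaining 2×2 game on (s1, s2) × (r1, r2) has no saddle point. Let General X play s1 with probability p; indifference gives 6p + 9(1−p) = 7p + 4(1−p), so p = 5/6.
Similarly General Y's optimal q on r1 is 1/2, and the value is 6·(1/2) + (7)·(1/2) = 13/2.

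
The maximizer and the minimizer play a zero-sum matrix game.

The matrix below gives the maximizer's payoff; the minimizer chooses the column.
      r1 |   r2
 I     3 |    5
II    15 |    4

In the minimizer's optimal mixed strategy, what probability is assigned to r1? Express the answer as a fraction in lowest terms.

Row minima are 3 and 4, so the maximizer's maximin is 4; column maxima are 15 and 5, so the minimizer's minimax is 5. These differ, so the equilibrium is in mixed strategies.
Let the minimizer play r1 with probability q. The maximizer is indifferent when 3q + 5(1−q) = 15q + 4(1−q), giving q = 1/13.

1/13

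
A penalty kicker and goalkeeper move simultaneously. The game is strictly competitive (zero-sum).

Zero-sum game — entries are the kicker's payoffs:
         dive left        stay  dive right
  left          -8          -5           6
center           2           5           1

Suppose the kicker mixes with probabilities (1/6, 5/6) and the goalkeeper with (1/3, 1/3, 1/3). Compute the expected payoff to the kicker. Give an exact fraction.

11/6

Against (1/3, 1/3, 1/3), each row's expected payoff is left: -7/3; center: 8/3.
Taking the (1/6, 5/6)-weighted average: (1/6)·(-7/3) + (5/6)·(8/3) = 11/6.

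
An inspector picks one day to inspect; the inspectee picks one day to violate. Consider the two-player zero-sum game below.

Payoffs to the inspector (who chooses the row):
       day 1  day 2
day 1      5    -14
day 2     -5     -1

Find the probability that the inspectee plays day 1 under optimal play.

13/23

Row minima are -14 and -5, so the inspector's maximin is -5; column maxima are 5 and -1, so the inspectee's minimax is -1. These differ, so the equilibrium is in mixed strategies.
Let the inspectee play day 1 with probability q. The inspector is indifferent when 5q − 14(1−q) = −5q − (1−q), giving q = 13/23.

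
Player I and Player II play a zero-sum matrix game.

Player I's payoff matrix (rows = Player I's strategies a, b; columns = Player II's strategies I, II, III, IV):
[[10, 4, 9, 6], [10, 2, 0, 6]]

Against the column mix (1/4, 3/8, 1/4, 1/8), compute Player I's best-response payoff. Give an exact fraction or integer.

7

a: (10)·(1/4) + (4)·(3/8) + (9)·(1/4) + (6)·(1/8) = 7.
b: (10)·(1/4) + (2)·(3/8) + (0)·(1/4) + (6)·(1/8) = 4.
The best pure response is a with expected payoff 7.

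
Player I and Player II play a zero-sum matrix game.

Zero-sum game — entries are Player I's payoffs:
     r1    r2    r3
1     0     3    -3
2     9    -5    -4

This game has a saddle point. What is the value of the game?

-3

Row minima: -3, -5 → Player I's maximin is -3.
Column maxima: 9, 3, -3 → Player II's minimax is -3.
They coincide at (1, r3), so the value is -3.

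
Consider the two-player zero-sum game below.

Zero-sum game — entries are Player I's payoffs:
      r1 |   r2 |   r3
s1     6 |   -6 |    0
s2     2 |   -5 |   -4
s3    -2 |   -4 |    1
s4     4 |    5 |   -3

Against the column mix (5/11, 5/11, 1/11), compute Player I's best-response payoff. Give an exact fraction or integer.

42/11

s1: (6)·(5/11) + (-6)·(5/11) + (0)·(1/11) = 0.
s2: (2)·(5/11) + (-5)·(5/11) + (-4)·(1/11) = -19/11.
s3: (-2)·(5/11) + (-4)·(5/11) + (1)·(1/11) = -29/11.
s4: (4)·(5/11) + (5)·(5/11) + (-3)·(1/11) = 42/11.
The best pure response is s4 with expected payoff 42/11.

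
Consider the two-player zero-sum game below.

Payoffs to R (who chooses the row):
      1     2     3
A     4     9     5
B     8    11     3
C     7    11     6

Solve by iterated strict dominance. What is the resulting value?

6

Row A is strictly dominated by row C (7>4, 11>9, 6>5); eliminate A.
Column 2 is strictly dominated by 1 for C (8<11, 7<11); eliminate 2.
Column 1 is strictly dominated by 3 for C (3<8, 6<7); eliminate 1.
Row B is strictly dominated by row C (6>3); eliminate B.
Only (C, 3) remains, with payoff 6.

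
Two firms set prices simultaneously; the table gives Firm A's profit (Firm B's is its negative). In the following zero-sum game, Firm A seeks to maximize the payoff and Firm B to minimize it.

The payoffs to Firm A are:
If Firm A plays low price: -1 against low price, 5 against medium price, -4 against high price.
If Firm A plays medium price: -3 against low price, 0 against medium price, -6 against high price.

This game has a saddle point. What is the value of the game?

-4

Row minima: -4, -6 → Firm A's maximin is -4.
Column maxima: -1, 5, -4 → Firm B's minimax is -4.
They coincide at (low price, high price), so the value is -4.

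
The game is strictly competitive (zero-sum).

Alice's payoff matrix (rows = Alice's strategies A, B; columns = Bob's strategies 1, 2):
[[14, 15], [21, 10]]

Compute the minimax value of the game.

Row minima are 14 and 10, so Alice's maximin is 14; column maxima are 21 and 15, so Bob's minimax is 15. These differ, so the equilibrium is in mixed strategies.
Let Alice play A with probability p. Bob is indifferent when 14p + 21(1−p) = 15p + 10(1−p), giving p = 11/12.
Let Bob play 1 with probability q. Alice is indifferent when 14q + 15(1−q) = 21q + 10(1−q), giving q = 5/12.
The value is 14·(5/12) + (15)·(7/12) = 175/12.

175/12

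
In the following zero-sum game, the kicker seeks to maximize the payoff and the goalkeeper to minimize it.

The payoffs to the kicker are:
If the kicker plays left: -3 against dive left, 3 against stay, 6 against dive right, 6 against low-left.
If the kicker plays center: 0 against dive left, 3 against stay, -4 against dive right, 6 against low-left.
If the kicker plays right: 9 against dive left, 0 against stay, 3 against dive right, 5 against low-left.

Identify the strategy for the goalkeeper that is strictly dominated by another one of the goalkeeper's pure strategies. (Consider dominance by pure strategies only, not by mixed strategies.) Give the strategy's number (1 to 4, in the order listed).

4

The goalkeeper prefers columns that give the kicker less. Compare low-left with stay: 3 < 6, 3 < 6, 0 < 5.
So stay strictly dominates low-left for the goalkeeper; low-left is strictly dominated.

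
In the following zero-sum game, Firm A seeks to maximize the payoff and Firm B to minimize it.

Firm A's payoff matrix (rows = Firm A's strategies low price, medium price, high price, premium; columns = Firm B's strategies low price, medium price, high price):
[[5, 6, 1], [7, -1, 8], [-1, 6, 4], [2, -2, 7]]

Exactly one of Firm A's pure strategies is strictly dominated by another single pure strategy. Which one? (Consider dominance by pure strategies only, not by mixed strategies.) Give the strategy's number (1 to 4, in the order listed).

Compare premium with medium price: 7 > 2, -1 > -2, 8 > 7.
So medium price strictly dominates premium for Firm A; premium is strictly dominated.

4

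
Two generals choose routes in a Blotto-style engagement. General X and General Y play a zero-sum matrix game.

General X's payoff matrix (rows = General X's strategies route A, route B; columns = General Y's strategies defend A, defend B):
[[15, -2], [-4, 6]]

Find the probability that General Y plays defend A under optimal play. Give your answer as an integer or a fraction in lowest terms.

Row minima are -2 and -4, so General X's maximin is -2; column maxima are 15 and 6, so General Y's minimax is 6. These differ, so the equilibrium is in mixed strategies.
Let General Y play defend A with probability q. General X is indifferent when 15q − 2(1−q) = −4q + 6(1−q), giving q = 8/27.

8/27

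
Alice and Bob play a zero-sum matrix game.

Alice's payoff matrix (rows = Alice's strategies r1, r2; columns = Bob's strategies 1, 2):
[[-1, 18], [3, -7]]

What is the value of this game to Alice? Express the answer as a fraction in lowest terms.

47/29

Row minima are -1 and -7, so Alice's maximin is -1; column maxima are 3 and 18, so Bob's minimax is 3. These differ, so the equilibrium is in mixed strategies.
Let Alice play r1 with probability p. Bob is indifferent when −p + 3(1−p) = 18p − 7(1−p), giving p = 10/29.
Let Bob play 1 with probability q. Alice is indifferent when −q + 18(1−q) = 3q − 7(1−q), giving q = 25/29.
The value is -1·(25/29) + (18)·(4/29) = 47/29.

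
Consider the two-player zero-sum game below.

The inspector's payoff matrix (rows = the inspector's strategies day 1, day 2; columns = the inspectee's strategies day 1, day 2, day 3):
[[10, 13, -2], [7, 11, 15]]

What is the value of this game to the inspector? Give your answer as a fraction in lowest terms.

41/5

Column day 2 is strictly dominated by day 1 for the inspectee (it gives the inspector more in every row).
The remaining 2×2 game on (day 1, day 2) × (day 1, day 3) has no saddle point. Let the inspector play day 1 with probability p; indifference gives 10p + 7(1−p) = −2p + 15(1−p), so p = 2/5.
Similarly the inspectee's optimal q on day 1 is 17/20, and the value is 10·(17/20) + (-2)·(3/20) = 41/5.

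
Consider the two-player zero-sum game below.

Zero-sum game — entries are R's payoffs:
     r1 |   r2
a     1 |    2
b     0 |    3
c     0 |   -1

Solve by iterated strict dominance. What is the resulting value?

1

Row c is strictly dominated by row a (1>0, 2>-1); eliminate c.
Column r2 is strictly dominated by r1 for C (1<2, 0<3); eliminate r2.
Row b is strictly dominated by row a (1>0); eliminate b.
Only (a, r1) remains, with payoff 1.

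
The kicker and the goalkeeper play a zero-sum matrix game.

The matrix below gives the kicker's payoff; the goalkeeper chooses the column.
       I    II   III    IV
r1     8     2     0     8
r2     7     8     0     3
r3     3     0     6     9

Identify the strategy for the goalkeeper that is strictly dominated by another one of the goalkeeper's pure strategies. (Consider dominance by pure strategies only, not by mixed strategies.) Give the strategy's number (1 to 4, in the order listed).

4

The goalkeeper prefers columns that give the kicker less. Compare IV with III: 0 < 8, 0 < 3, 6 < 9.
So III strictly dominates IV for the goalkeeper; IV is strictly dominated.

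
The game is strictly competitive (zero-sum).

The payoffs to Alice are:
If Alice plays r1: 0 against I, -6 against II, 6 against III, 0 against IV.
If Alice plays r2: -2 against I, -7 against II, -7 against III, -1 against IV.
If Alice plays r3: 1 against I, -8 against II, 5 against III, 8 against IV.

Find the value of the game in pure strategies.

Row minima: -6, -7, -8 → Alice's maximin is -6.
Column maxima: 1, -6, 6, 8 → Bob's minimax is -6.
They coincide at (r1, II), so the value is -6.

-6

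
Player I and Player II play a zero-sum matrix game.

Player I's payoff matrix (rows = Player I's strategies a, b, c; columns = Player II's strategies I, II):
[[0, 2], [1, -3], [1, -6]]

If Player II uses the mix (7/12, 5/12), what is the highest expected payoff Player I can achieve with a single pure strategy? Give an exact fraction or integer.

a: (0)·(7/12) + (2)·(5/12) = 5/6.
b: (1)·(7/12) + (-3)·(5/12) = -2/3.
c: (1)·(7/12) + (-6)·(5/12) = -23/12.
The best pure response is a with expected payoff 5/6.

5/6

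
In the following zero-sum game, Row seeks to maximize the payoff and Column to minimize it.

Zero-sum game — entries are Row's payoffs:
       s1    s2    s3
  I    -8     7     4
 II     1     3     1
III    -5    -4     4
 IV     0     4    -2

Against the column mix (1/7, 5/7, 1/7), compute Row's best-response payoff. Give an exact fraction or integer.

I: (-8)·(1/7) + (7)·(5/7) + (4)·(1/7) = 31/7.
II: (1)·(1/7) + (3)·(5/7) + (1)·(1/7) = 17/7.
III: (-5)·(1/7) + (-4)·(5/7) + (4)·(1/7) = -3.
IV: (0)·(1/7) + (4)·(5/7) + (-2)·(1/7) = 18/7.
The best pure response is I with expected payoff 31/7.

31/7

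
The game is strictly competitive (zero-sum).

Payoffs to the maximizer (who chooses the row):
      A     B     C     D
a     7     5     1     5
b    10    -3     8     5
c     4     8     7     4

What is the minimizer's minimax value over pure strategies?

The worst case (largest entry) in each column is A: 10, B: 8, C: 8, D: 5.
The best (smallest) of these is 5.

5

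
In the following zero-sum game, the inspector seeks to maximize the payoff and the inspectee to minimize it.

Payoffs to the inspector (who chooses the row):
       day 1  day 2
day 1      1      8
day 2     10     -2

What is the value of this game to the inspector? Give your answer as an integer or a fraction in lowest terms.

82/19

Row minima are 1 and -2, so the inspector's maximin is 1; column maxima are 10 and 8, so the inspectee's minimax is 8. These differ, so the equilibrium is in mixed strategies.
Let the inspector play day 1 with probability p. The inspectee is indifferent when p + 10(1−p) = 8p − 2(1−p), giving p = 12/19.
Let the inspectee play day 1 with probability q. The inspector is indifferent when q + 8(1−q) = 10q − 2(1−q), giving q = 10/19.
The value is 1·(10/19) + (8)·(9/19) = 82/19.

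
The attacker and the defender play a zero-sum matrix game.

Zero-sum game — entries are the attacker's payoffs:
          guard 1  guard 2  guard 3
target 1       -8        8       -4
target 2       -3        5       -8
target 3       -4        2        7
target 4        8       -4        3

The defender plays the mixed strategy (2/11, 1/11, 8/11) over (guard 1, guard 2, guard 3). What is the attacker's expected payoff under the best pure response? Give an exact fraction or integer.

target 1: (-8)·(2/11) + (8)·(1/11) + (-4)·(8/11) = -40/11.
target 2: (-3)·(2/11) + (5)·(1/11) + (-8)·(8/11) = -65/11.
target 3: (-4)·(2/11) + (2)·(1/11) + (7)·(8/11) = 50/11.
target 4: (8)·(2/11) + (-4)·(1/11) + (3)·(8/11) = 36/11.
The best pure response is target 3 with expected payoff 50/11.

50/11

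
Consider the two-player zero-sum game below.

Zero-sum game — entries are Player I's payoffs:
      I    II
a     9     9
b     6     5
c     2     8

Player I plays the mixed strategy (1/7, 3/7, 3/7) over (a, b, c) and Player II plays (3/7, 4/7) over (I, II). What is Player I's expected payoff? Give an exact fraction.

291/49

Against (3/7, 4/7), each row's expected payoff is a: 9; b: 38/7; c: 38/7.
Taking the (1/7, 3/7, 3/7)-weighted average: (1/7)·(9) + (3/7)·(38/7) + (3/7)·(38/7) = 291/49.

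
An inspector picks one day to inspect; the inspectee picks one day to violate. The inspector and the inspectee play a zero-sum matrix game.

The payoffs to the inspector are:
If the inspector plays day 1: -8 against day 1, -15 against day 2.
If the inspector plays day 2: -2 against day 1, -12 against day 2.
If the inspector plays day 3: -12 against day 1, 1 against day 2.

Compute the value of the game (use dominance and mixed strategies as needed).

-146/23

Row day 1 is strictly dominated by row day 2, so the inspector never plays it.
The remaining 2×2 game on (day 2, day 3) × (day 1, day 2) has no saddle point. Let the inspector play day 2 with probability p; indifference gives −2p − 12(1−p) = −12p + (1−p), so p = 13/23.
Similarly the inspectee's optimal q on day 1 is 13/23, and the value is -2·(13/23) + (-12)·(10/23) = -146/23.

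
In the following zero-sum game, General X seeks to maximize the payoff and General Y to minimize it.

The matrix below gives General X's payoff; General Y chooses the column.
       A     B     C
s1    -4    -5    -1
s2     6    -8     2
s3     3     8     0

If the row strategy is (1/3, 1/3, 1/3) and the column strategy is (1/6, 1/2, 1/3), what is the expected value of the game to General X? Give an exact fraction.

Against (1/6, 1/2, 1/3), each row's expected payoff is s1: -7/2; s2: -7/3; s3: 9/2.
Taking the (1/3, 1/3, 1/3)-weighted average: (1/3)·(-7/2) + (1/3)·(-7/3) + (1/3)·(9/2) = -4/9.

-4/9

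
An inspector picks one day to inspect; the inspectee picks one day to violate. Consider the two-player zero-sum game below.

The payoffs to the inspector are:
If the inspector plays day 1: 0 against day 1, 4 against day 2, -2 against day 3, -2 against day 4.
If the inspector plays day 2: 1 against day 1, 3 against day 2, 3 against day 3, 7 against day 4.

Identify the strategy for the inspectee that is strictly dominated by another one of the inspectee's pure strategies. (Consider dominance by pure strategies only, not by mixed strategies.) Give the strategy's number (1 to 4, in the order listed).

2

The inspectee prefers columns that give the inspector less. Compare day 2 with day 1: 0 < 4, 1 < 3.
So day 1 strictly dominates day 2 for the inspectee; day 2 is strictly dominated.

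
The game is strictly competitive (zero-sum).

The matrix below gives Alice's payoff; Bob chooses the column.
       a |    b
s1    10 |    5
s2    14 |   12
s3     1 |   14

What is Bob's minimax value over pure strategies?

14

The worst case (largest entry) in each column is a: 14, b: 14.
The best (smallest) of these is 14.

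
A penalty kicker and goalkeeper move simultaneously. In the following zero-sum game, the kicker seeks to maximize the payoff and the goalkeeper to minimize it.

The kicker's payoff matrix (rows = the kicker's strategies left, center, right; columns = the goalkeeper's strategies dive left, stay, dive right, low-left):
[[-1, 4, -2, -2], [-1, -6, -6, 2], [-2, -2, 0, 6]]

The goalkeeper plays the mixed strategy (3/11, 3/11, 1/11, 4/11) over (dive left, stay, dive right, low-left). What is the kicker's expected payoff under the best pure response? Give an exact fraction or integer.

left: (-1)·(3/11) + (4)·(3/11) + (-2)·(1/11) + (-2)·(4/11) = -1/11.
center: (-1)·(3/11) + (-6)·(3/11) + (-6)·(1/11) + (2)·(4/11) = -19/11.
right: (-2)·(3/11) + (-2)·(3/11) + (0)·(1/11) + (6)·(4/11) = 12/11.
The best pure response is right with expected payoff 12/11.

12/11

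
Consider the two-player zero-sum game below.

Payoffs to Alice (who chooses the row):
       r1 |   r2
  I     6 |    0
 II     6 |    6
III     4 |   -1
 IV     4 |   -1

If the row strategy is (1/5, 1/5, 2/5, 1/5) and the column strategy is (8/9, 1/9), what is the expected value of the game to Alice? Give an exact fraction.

Against (8/9, 1/9), each row's expected payoff is I: 16/3; II: 6; III: 31/9; IV: 31/9.
Taking the (1/5, 1/5, 2/5, 1/5)-weighted average: (1/5)·(16/3) + (1/5)·(6) + (2/5)·(31/9) + (1/5)·(31/9) = 13/3.

13/3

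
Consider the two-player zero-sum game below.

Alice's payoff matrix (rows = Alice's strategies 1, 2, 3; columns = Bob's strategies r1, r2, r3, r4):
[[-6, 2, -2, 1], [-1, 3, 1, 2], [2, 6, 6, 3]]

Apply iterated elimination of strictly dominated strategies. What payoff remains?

Row 2 is strictly dominated by row 3 (2>-1, 6>3, 6>1, 3>2); eliminate 2.
Row 1 is strictly dominated by row 3 (2>-6, 6>2, 6>-2, 3>1); eliminate 1.
Column r2 is strictly dominated by r1 for Bob (2<6); eliminate r2.
Column r4 is strictly dominated by r1 for Bob (2<3); eliminate r4.
Column r3 is strictly dominated by r1 for Bob (2<6); eliminate r3.
Only (3, r1) remains, with payoff 2.

2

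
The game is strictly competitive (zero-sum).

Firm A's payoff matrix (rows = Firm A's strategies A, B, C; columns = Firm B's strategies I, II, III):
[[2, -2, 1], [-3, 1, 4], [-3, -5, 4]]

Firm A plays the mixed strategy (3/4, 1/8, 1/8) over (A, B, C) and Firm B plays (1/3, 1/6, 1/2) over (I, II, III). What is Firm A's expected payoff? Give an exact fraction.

Against (1/3, 1/6, 1/2), each row's expected payoff is A: 5/6; B: 7/6; C: 1/6.
Taking the (3/4, 1/8, 1/8)-weighted average: (3/4)·(5/6) + (1/8)·(7/6) + (1/8)·(1/6) = 19/24.

19/24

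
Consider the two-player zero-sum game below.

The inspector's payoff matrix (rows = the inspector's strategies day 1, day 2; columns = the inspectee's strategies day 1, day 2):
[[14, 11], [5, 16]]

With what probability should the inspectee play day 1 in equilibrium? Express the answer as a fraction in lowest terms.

Row minima are 11 and 5, so the inspector's maximin is 11; column maxima are 14 and 16, so the inspectee's minimax is 14. These differ, so the equilibrium is in mixed strategies.
Let the inspectee play day 1 with probability q. The inspector is indifferent when 14q + 11(1−q) = 5q + 16(1−q), giving q = 5/14.

5/14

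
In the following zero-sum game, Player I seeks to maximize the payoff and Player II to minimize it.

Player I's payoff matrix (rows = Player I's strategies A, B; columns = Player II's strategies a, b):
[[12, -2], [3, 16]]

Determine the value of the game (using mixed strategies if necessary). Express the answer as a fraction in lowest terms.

22/3

Row minima are -2 and 3, so Player I's maximin is 3; column maxima are 12 and 16, so Player II's minimax is 12. These differ, so the equilibrium is in mixed strategies.
Let Player I play A with probability p. Player II is indifferent when 12p + 3(1−p) = −2p + 16(1−p), giving p = 13/27.
Let Player II play a with probability q. Player I is indifferent when 12q − 2(1−q) = 3q + 16(1−q), giving q = 2/3.
The value is 12·(2/3) + (-2)·(1/3) = 22/3.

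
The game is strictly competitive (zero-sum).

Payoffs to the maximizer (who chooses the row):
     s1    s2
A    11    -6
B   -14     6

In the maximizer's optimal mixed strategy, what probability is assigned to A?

20/37

Row minima are -6 and -14, so the maximizer's maximin is -6; column maxima are 11 and 6, so the minimizer's minimax is 6. These differ, so the equilibrium is in mixed strategies.
Let the maximizer play A with probability p. The minimizer is indifferent when 11p − 14(1−p) = −6p + 6(1−p), giving p = 20/37.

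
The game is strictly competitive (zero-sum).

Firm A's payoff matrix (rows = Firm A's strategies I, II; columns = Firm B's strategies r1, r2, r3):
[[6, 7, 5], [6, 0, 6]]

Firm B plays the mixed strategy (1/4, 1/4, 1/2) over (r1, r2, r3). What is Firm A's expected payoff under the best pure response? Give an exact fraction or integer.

I: (6)·(1/4) + (7)·(1/4) + (5)·(1/2) = 23/4.
II: (6)·(1/4) + (0)·(1/4) + (6)·(1/2) = 9/2.
The best pure response is I with expected payoff 23/4.

23/4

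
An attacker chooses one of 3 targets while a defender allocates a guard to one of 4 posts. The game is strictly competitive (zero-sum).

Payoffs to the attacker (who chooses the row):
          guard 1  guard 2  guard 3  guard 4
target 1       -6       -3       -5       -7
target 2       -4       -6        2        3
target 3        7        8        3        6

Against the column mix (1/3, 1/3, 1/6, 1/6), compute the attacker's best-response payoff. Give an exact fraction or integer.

target 1: (-6)·(1/3) + (-3)·(1/3) + (-5)·(1/6) + (-7)·(1/6) = -5.
target 2: (-4)·(1/3) + (-6)·(1/3) + (2)·(1/6) + (3)·(1/6) = -5/2.
target 3: (7)·(1/3) + (8)·(1/3) + (3)·(1/6) + (6)·(1/6) = 13/2.
The best pure response is target 3 with expected payoff 13/2.

13/2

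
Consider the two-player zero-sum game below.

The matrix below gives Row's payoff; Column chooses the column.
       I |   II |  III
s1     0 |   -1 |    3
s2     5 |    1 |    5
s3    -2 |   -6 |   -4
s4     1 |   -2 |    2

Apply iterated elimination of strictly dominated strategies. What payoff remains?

1

Row s3 is strictly dominated by row s1 (0>-2, -1>-6, 3>-4); eliminate s3.
Column III is strictly dominated by II for Column (-1<3, 1<5, -2<2); eliminate III.
Row s4 is strictly dominated by row s2 (5>1, 1>-2); eliminate s4.
Row s1 is strictly dominated by row s2 (5>0, 1>-1); eliminate s1.
Column I is strictly dominated by II for Column (1<5); eliminate I.
Only (s2, II) remains, with payoff 1.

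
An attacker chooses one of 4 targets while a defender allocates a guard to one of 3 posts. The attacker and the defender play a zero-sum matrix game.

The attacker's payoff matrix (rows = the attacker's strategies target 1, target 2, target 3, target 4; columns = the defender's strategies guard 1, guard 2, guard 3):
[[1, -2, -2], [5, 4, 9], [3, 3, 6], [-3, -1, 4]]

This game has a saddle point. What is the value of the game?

4

Row minima: -2, 4, 3, -3 → the attacker's maximin is 4.
Column maxima: 5, 4, 9 → the defender's minimax is 4.
They coincide at (target 2, guard 2), so the value is 4.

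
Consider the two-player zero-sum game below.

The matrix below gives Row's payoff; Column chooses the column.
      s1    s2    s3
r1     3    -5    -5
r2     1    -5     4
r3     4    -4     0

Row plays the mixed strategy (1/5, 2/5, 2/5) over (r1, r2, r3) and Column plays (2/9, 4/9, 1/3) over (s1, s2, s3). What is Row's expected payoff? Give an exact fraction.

-19/15

Against (2/9, 4/9, 1/3), each row's expected payoff is r1: -29/9; r2: -2/3; r3: -8/9.
Taking the (1/5, 2/5, 2/5)-weighted average: (1/5)·(-29/9) + (2/5)·(-2/3) + (2/5)·(-8/9) = -19/15.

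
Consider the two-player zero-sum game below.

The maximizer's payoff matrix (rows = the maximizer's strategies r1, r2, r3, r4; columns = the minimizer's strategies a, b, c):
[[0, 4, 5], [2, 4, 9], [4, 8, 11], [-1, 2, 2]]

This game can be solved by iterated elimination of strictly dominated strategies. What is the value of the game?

4

Column c is strictly dominated by a for the minimizer (0<5, 2<9, 4<11, -1<2); eliminate c.
Row r4 is strictly dominated by row r1 (0>-1, 4>2); eliminate r4.
Row r2 is strictly dominated by row r3 (4>2, 8>4); eliminate r2.
Row r1 is strictly dominated by row r3 (4>0, 8>4); eliminate r1.
Column b is strictly dominated by a for the minimizer (4<8); eliminate b.
Only (r3, a) remains, with payoff 4.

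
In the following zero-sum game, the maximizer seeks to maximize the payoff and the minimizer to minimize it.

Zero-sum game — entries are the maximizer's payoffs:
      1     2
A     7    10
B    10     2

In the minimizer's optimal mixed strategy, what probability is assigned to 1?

8/11

Row minima are 7 and 2, so the maximizer's maximin is 7; column maxima are 10 and 10, so the minimizer's minimax is 10. These differ, so the equilibrium is in mixed strategies.
Let the minimizer play 1 with probability q. The maximizer is indifferent when 7q + 10(1−q) = 10q + 2(1−q), giving q = 8/11.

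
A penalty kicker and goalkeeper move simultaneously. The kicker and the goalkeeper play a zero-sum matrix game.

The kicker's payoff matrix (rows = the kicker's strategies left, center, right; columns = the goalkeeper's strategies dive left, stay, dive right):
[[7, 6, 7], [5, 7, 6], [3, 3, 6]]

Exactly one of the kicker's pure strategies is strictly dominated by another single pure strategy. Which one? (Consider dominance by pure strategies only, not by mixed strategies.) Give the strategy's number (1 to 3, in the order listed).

Compare right with left: 7 > 3, 6 > 3, 7 > 6.
So left strictly dominates right for the kicker; right is strictly dominated.

3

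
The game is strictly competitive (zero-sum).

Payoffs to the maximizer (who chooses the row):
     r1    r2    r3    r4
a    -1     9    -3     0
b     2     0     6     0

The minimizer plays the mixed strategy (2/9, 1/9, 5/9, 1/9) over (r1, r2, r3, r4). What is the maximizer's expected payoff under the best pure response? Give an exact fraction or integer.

a: (-1)·(2/9) + (9)·(1/9) + (-3)·(5/9) + (0)·(1/9) = -8/9.
b: (2)·(2/9) + (0)·(1/9) + (6)·(5/9) + (0)·(1/9) = 34/9.
The best pure response is b with expected payoff 34/9.

34/9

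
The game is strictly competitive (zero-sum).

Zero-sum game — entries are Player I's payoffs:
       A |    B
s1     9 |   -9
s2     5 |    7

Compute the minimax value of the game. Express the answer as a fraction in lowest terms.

Row minima are -9 and 5, so Player I's maximin is 5; column maxima are 9 and 7, so Player II's minimax is 7. These differ, so the equilibrium is in mixed strategies.
Let Player I play s1 with probability p. Player II is indifferent when 9p + 5(1−p) = −9p + 7(1−p), giving p = 1/10.
Let Player II play A with probability q. Player I is indifferent when 9q − 9(1−q) = 5q + 7(1−q), giving q = 4/5.
The value is 9·(4/5) + (-9)·(1/5) = 27/5.

27/5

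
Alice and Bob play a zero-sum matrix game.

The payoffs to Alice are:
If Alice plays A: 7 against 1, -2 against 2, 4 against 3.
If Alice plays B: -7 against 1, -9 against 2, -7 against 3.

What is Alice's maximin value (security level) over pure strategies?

The worst-case payoff for each row is A: -2, B: -9.
The best of these is -2.

-2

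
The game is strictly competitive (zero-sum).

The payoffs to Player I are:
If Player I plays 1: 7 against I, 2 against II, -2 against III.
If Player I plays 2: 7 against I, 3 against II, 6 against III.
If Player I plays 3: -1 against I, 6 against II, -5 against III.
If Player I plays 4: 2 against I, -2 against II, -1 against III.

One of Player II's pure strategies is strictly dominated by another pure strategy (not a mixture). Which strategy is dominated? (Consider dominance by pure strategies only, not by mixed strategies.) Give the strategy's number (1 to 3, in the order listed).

Player II prefers columns that give Player I less. Compare I with III: -2 < 7, 6 < 7, -5 < -1, -1 < 2.
So III strictly dominates I for Player II; I is strictly dominated.

1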